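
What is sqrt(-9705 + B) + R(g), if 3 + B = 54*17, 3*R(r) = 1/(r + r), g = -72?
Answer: -1/432 + I*sqrt(8790) ≈ -0.0023148 + 93.755*I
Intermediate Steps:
R(r) = 1/(6*r) (R(r) = 1/(3*(r + r)) = 1/(3*((2*r))) = (1/(2*r))/3 = 1/(6*r))
B = 915 (B = -3 + 54*17 = -3 + 918 = 915)
sqrt(-9705 + B) + R(g) = sqrt(-9705 + 915) + (1/6)/(-72) = sqrt(-8790) + (1/6)*(-1/72) = I*sqrt(8790) - 1/432 = -1/432 + I*sqrt(8790)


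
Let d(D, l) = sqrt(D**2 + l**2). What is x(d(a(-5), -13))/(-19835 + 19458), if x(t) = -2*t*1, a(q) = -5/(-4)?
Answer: sqrt(2729)/754 ≈ 0.069284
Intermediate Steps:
a(q) = 5/4 (a(q) = -5*(-1/4) = 5/4)
x(t) = -2*t
x(d(a(-5), -13))/(-19835 + 19458) = (-2*sqrt((5/4)**2 + (-13)**2))/(-19835 + 19458) = -2*sqrt(25/16 + 169)/(-377) = -sqrt(2729)/2*(-1/377) = sqrt(2729)/754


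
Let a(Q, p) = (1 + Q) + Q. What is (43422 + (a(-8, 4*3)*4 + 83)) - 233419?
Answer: -189974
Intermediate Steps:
a(Q, p) = 1 + 2*Q
(43422 + (a(-8, 4*3)*4 + 83)) - 233419 = (43422 + ((1 + 2*(-8))*4 + 83)) - 233419 = (43422 + ((1 - 16)*4 + 83)) - 233419 = (43422 + (-15*4 + 83)) - 233419 = (43422 + (-60 + 83)) - 233419 = (43422 + 23) - 233419 = 43445 - 233419 = -189974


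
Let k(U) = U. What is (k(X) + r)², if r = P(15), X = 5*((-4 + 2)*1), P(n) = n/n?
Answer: 81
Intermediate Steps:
P(n) = 1
X = -10 (X = 5*(-2*1) = 5*(-2) = -10)
r = 1
(k(X) + r)² = (-10 + 1)² = (-9)² = 81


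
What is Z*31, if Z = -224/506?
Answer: -3472/253 ≈ -13.723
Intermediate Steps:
Z = -112/253 (Z = -224*1/506 = -112/253 ≈ -0.44269)
Z*31 = -112/253*31 = -3472/253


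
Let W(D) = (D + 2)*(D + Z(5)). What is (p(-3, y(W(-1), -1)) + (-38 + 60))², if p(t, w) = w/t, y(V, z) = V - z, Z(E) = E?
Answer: 3721/9 ≈ 413.44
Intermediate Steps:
W(D) = (2 + D)*(5 + D) (W(D) = (D + 2)*(D + 5) = (2 + D)*(5 + D))
(p(-3, y(W(-1), -1)) + (-38 + 60))² = (((10 + (-1)² + 7*(-1)) - 1*(-1))/(-3) + (-38 + 60))² = (((10 + 1 - 7) + 1)*(-⅓) + 22)² = ((4 + 1)*(-⅓) + 22)² = (5*(-⅓) + 22)² = (-5/3 + 22)² = (61/3)² = 3721/9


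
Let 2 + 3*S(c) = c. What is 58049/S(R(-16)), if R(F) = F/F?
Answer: -174147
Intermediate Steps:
R(F) = 1
S(c) = -2/3 + c/3
58049/S(R(-16)) = 58049/(-2/3 + (1/3)*1) = 58049/(-2/3 + 1/3) = 58049/(-1/3) = 58049*(-3) = -174147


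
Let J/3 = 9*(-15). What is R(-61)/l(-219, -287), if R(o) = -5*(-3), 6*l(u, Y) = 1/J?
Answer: -36450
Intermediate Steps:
J = -405 (J = 3*(9*(-15)) = 3*(-135) = -405)
l(u, Y) = -1/2430 (l(u, Y) = (⅙)/(-405) = (⅙)*(-1/405) = -1/2430)
R(o) = 15
R(-61)/l(-219, -287) = 15/(-1/2430) = 15*(-2430) = -36450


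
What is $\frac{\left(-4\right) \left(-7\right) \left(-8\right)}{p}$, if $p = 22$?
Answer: $- \frac{112}{11} \approx -10.182$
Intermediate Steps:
$\frac{\left(-4\right) \left(-7\right) \left(-8\right)}{p} = \frac{\left(-4\right) \left(-7\right) \left(-8\right)}{22} = 28 \left(-8\right) \frac{1}{22} = \left(-224\right) \frac{1}{22} = - \frac{112}{11}$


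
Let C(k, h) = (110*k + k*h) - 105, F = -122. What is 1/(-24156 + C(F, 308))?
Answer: -1/75257 ≈ -1.3288e-5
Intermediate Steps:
C(k, h) = -105 + 110*k + h*k (C(k, h) = (110*k + h*k) - 105 = -105 + 110*k + h*k)
1/(-24156 + C(F, 308)) = 1/(-24156 + (-105 + 110*(-122) + 308*(-122))) = 1/(-24156 + (-105 - 13420 - 37576)) = 1/(-24156 - 51101) = 1/(-75257) = -1/75257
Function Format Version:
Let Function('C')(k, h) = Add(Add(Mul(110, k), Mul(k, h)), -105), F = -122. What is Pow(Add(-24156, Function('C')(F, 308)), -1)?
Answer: Rational(-1, 75257) ≈ -1.3288e-5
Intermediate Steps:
Function('C')(k, h) = Add(-105, Mul(110, k), Mul(h, k)) (Function('C')(k, h) = Add(Add(Mul(110, k), Mul(h, k)), -105) = Add(-105, Mul(110, k), Mul(h, k)))
Pow(Add(-24156, Function('C')(F, 308)), -1) = Pow(Add(-24156, Add(-105, Mul(110, -122), Mul(308, -122))), -1) = Pow(Add(-24156, Add(-105, -13420, -37576)), -1) = Pow(Add(-24156, -51101), -1) = Pow(-75257, -1) = Rational(-1, 75257)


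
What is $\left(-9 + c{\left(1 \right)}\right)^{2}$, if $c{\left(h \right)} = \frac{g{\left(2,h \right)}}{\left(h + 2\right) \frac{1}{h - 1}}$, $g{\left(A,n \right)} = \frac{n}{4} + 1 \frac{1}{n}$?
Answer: $81$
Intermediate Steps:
$g{\left(A,n \right)} = \frac{1}{n} + \frac{n}{4}$ ($g{\left(A,n \right)} = n \frac{1}{4} + \frac{1}{n} = \frac{n}{4} + \frac{1}{n} = \frac{1}{n} + \frac{n}{4}$)
$c{\left(h \right)} = \frac{\left(-1 + h\right) \left(\frac{1}{h} + \frac{h}{4}\right)}{2 + h}$ ($c{\left(h \right)} = \frac{\frac{1}{h} + \frac{h}{4}}{\left(h + 2\right) \frac{1}{h - 1}} = \frac{\frac{1}{h} + \frac{h}{4}}{\left(2 + h\right) \frac{1}{-1 + h}} = \frac{\frac{1}{h} + \frac{h}{4}}{\frac{1}{-1 + h} \left(2 + h\right)} = \left(\frac{1}{h} + \frac{h}{4}\right) \frac{-1 + h}{2 + h} = \frac{\left(-1 + h\right) \left(\frac{1}{h} + \frac{h}{4}\right)}{2 + h}$)
$\left(-9 + c{\left(1 \right)}\right)^{2} = \left(-9 + \frac{\left(-1 + 1\right) \left(4 + 1^{2}\right)}{4 \cdot 1 \left(2 + 1\right)}\right)^{2} = \left(-9 + \frac{1}{4} \cdot 1 \cdot \frac{1}{3} \cdot 0 \left(4 + 1\right)\right)^{2} = \left(-9 + \frac{1}{4} \cdot 1 \cdot \frac{1}{3} \cdot 0 \cdot 5\right)^{2} = \left(-9 + 0\right)^{2} = \left(-9\right)^{2} = 81$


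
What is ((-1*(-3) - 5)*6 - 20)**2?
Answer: 1024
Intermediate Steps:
((-1*(-3) - 5)*6 - 20)**2 = ((3 - 5)*6 - 20)**2 = (-2*6 - 20)**2 = (-12 - 20)**2 = (-32)**2 = 1024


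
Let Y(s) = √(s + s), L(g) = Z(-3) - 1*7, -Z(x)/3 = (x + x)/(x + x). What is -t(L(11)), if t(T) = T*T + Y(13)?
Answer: -100 - √26 ≈ -105.10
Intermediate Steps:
Z(x) = -3 (Z(x) = -3*(x + x)/(x + x) = -3*2*x/(2*x) = -3*2*x*1/(2*x) = -3*1 = -3)
L(g) = -10 (L(g) = -3 - 1*7 = -3 - 7 = -10)
Y(s) = √2*√s (Y(s) = √(2*s) = √2*√s)
t(T) = √26 + T² (t(T) = T*T + √2*√13 = T² + √26 = √26 + T²)
-t(L(11)) = -(√26 + (-10)²) = -(√26 + 100) = -(100 + √26) = -100 - √26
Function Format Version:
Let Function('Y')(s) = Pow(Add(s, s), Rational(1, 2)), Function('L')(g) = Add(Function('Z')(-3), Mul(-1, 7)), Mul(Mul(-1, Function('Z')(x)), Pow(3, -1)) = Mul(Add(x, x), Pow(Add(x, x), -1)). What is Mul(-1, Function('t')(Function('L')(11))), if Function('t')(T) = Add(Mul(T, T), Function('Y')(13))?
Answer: Add(-100, Mul(-1, Pow(26, Rational(1, 2)))) ≈ -105.10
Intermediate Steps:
Function('Z')(x) = -3 (Function('Z')(x) = Mul(-3, Mul(Add(x, x), Pow(Add(x, x), -1))) = Mul(-3, Mul(Mul(2, x), Pow(Mul(2, x), -1))) = Mul(-3, Mul(Mul(2, x), Mul(Rational(1, 2), Pow(x, -1)))) = Mul(-3, 1) = -3)
Function('L')(g) = -10 (Function('L')(g) = Add(-3, Mul(-1, 7)) = Add(-3, -7) = -10)
Function('Y')(s) = Mul(Pow(2, Rational(1, 2)), Pow(s, Rational(1, 2))) (Function('Y')(s) = Pow(Mul(2, s), Rational(1, 2)) = Mul(Pow(2, Rational(1, 2)), Pow(s, Rational(1, 2))))
Function('t')(T) = Add(Pow(26, Rational(1, 2)), Pow(T, 2)) (Function('t')(T) = Add(Mul(T, T), Mul(Pow(2, Rational(1, 2)), Pow(13, Rational(1, 2)))) = Add(Pow(T, 2), Pow(26, Rational(1, 2))) = Add(Pow(26, Rational(1, 2)), Pow(T, 2)))
Mul(-1, Function('t')(Function('L')(11))) = Mul(-1, Add(Pow(26, Rational(1, 2)), Pow(-10, 2))) = Mul(-1, Add(Pow(26, Rational(1, 2)), 100)) = Mul(-1, Add(100, Pow(26, Rational(1, 2)))) = Add(-100, Mul(-1, Pow(26, Rational(1, 2))))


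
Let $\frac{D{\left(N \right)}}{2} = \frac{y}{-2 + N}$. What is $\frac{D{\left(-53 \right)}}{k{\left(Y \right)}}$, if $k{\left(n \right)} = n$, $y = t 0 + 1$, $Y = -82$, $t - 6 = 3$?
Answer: $\frac{1}{2255} \approx 0.00044346$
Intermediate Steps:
$t = 9$ ($t = 6 + 3 = 9$)
$y = 1$ ($y = 9 \cdot 0 + 1 = 0 + 1 = 1$)
$D{\left(N \right)} = \frac{2}{-2 + N}$ ($D{\left(N \right)} = 2 \cdot 1 \frac{1}{-2 + N} = \frac{2}{-2 + N}$)
$\frac{D{\left(-53 \right)}}{k{\left(Y \right)}} = \frac{2 \frac{1}{-2 - 53}}{-82} = \frac{2}{-55} \left(- \frac{1}{82}\right) = 2 \left(- \frac{1}{55}\right) \left(- \frac{1}{82}\right) = \left(- \frac{2}{55}\right) \left(- \frac{1}{82}\right) = \frac{1}{2255}$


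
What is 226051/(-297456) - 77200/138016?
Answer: -1692570563/1282927728 ≈ -1.3193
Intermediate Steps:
226051/(-297456) - 77200/138016 = 226051*(-1/297456) - 77200*1/138016 = -226051/297456 - 4825/8626 = -1692570563/1282927728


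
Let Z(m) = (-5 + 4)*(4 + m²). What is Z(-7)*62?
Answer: -3286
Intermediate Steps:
Z(m) = -4 - m² (Z(m) = -(4 + m²) = -4 - m²)
Z(-7)*62 = (-4 - 1*(-7)²)*62 = (-4 - 1*49)*62 = (-4 - 49)*62 = -53*62 = -3286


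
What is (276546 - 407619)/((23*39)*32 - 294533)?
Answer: 131073/265829 ≈ 0.49307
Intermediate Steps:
(276546 - 407619)/((23*39)*32 - 294533) = -131073/(897*32 - 294533) = -131073/(28704 - 294533) = -131073/(-265829) = -131073*(-1/265829) = 131073/265829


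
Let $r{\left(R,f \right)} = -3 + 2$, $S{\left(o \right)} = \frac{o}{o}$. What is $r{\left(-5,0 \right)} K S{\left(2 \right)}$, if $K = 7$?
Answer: $-7$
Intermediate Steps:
$S{\left(o \right)} = 1$
$r{\left(R,f \right)} = -1$
$r{\left(-5,0 \right)} K S{\left(2 \right)} = \left(-1\right) 7 \cdot 1 = \left(-7\right) 1 = -7$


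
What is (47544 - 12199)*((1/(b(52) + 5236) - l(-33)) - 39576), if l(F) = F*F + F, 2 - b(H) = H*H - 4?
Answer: -3644918310175/2538 ≈ -1.4361e+9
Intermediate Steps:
b(H) = 6 - H**2 (b(H) = 2 - (H*H - 4) = 2 - (H**2 - 4) = 2 - (-4 + H**2) = 2 + (4 - H**2) = 6 - H**2)
l(F) = F + F**2 (l(F) = F**2 + F = F + F**2)
(47544 - 12199)*((1/(b(52) + 5236) - l(-33)) - 39576) = (47544 - 12199)*((1/((6 - 1*52**2) + 5236) - (-33)*(1 - 33)) - 39576) = 35345*((1/((6 - 1*2704) + 5236) - (-33)*(-32)) - 39576) = 35345*((1/((6 - 2704) + 5236) - 1*1056) - 39576) = 35345*((1/(-2698 + 5236) - 1056) - 39576) = 35345*((1/2538 - 1056) - 39576) = 35345*(-2680127/2538 - 39576) = 35345*(-103124015/2538) = -3644918310175/2538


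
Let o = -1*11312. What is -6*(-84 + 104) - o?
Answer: 11192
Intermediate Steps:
o = -11312
-6*(-84 + 104) - o = -6*(-84 + 104) - 1*(-11312) = -6*20 + 11312 = -120 + 11312 = 11192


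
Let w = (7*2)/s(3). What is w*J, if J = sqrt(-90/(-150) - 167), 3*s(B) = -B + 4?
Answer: 336*I*sqrt(65)/5 ≈ 541.78*I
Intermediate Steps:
s(B) = 4/3 - B/3 (s(B) = (-B + 4)/3 = (4 - B)/3 = 4/3 - B/3)
J = 8*I*sqrt(65)/5 (J = sqrt(-90*(-1/150) - 167) = sqrt(3/5 - 167) = sqrt(-832/5) = 8*I*sqrt(65)/5 ≈ 12.9*I)
w = 42 (w = (7*2)/(4/3 - 1/3*3) = 14/(4/3 - 1) = 14/(1/3) = 14*3 = 42)
w*J = 42*(8*I*sqrt(65)/5) = 336*I*sqrt(65)/5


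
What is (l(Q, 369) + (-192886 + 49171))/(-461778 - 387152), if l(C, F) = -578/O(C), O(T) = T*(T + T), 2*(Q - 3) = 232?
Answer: 3521018/20798785 ≈ 0.16929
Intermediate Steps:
Q = 119 (Q = 3 + (1/2)*232 = 3 + 116 = 119)
O(T) = 2*T**2 (O(T) = T*(2*T) = 2*T**2)
l(C, F) = -289/C**2 (l(C, F) = -578*1/(2*C**2) = -289/C**2)
(l(Q, 369) + (-192886 + 49171))/(-461778 - 387152) = (-289/119**2 + (-192886 + 49171))/(-461778 - 387152) = (-289*1/14161 - 143715)/(-848930) = (-1/49 - 143715)*(-1/848930) = -7042036/49*(-1/848930) = 3521018/20798785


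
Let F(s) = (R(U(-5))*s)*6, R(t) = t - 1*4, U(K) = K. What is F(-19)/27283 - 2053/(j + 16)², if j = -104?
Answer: -48066655/211279552 ≈ -0.22750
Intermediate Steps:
R(t) = -4 + t (R(t) = t - 4 = -4 + t)
F(s) = -54*s (F(s) = ((-4 - 5)*s)*6 = -9*s*6 = -54*s)
F(-19)/27283 - 2053/(j + 16)² = -54*(-19)/27283 - 2053/(-104 + 16)² = 1026*(1/27283) - 2053/((-88)²) = 1026/27283 - 2053/7744 = -48066655/211279552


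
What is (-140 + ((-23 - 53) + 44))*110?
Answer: -18920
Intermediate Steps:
(-140 + ((-23 - 53) + 44))*110 = (-140 + (-76 + 44))*110 = (-140 - 32)*110 = -172*110 = -18920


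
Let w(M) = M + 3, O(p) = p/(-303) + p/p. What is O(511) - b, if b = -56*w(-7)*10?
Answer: -678928/303 ≈ -2240.7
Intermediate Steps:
O(p) = 1 - p/303 (O(p) = p*(-1/303) + 1 = -p/303 + 1 = 1 - p/303)
w(M) = 3 + M
b = 2240 (b = -56*(3 - 7)*10 = -56*(-4)*10 = 224*10 = 2240)
O(511) - b = (1 - 1/303*511) - 1*2240 = (1 - 511/303) - 2240 = -208/303 - 2240 = -678928/303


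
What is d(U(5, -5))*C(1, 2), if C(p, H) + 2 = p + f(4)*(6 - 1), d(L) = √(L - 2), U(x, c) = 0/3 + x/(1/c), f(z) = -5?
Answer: -78*I*√3 ≈ -135.1*I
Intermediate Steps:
U(x, c) = c*x (U(x, c) = 0*(⅓) + x*c = 0 + c*x = c*x)
d(L) = √(-2 + L)
C(p, H) = -27 + p (C(p, H) = -2 + (p - 5*(6 - 1)) = -2 + (p - 5*5) = -2 + (p - 25) = -2 + (-25 + p) = -27 + p)
d(U(5, -5))*C(1, 2) = √(-2 - 5*5)*(-27 + 1) = √(-2 - 25)*(-26) = √(-27)*(-26) = (3*I*√3)*(-26) = -78*I*√3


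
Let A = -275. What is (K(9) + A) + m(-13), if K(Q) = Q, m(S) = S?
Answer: -279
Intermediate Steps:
(K(9) + A) + m(-13) = (9 - 275) - 13 = -266 - 13 = -279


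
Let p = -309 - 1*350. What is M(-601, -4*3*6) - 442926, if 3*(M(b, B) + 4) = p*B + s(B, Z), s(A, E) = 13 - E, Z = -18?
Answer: -1281311/3 ≈ -4.2710e+5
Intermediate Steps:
p = -659 (p = -309 - 350 = -659)
M(b, B) = 19/3 - 659*B/3 (M(b, B) = -4 + (-659*B + (13 - 1*(-18)))/3 = -4 + (-659*B + (13 + 18))/3 = -4 + (-659*B + 31)/3 = -4 + (31 - 659*B)/3 = -4 + (31/3 - 659*B/3) = 19/3 - 659*B/3)
M(-601, -4*3*6) - 442926 = (19/3 - 659*(-4*3)*6/3) - 442926 = (19/3 - (-2636)*6) - 442926 = (19/3 - 659/3*(-72)) - 442926 = (19/3 + 15816) - 442926 = 47467/3 - 442926 = -1281311/3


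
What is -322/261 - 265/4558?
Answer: -28997/22446 ≈ -1.2919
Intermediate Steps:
-322/261 - 265/4558 = -322*1/261 - 265*1/4558 = -322/261 - 5/86 = -28997/22446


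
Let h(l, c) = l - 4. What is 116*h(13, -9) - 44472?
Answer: -43428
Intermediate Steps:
h(l, c) = -4 + l
116*h(13, -9) - 44472 = 116*(-4 + 13) - 44472 = 116*9 - 44472 = 1044 - 44472 = -43428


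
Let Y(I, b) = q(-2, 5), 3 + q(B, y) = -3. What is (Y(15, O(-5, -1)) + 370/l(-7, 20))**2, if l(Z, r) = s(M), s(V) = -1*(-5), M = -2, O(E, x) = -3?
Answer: 4624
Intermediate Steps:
q(B, y) = -6 (q(B, y) = -3 - 3 = -6)
Y(I, b) = -6
s(V) = 5
l(Z, r) = 5
(Y(15, O(-5, -1)) + 370/l(-7, 20))**2 = (-6 + 370/5)**2 = (-6 + 370*(1/5))**2 = (-6 + 74)**2 = 68**2 = 4624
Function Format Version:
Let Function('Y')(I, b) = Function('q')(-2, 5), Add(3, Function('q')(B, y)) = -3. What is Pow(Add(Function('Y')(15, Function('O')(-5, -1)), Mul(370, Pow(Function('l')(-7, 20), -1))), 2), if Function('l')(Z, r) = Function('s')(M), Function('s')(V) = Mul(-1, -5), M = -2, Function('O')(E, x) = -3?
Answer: 4624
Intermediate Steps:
Function('q')(B, y) = -6 (Function('q')(B, y) = Add(-3, -3) = -6)
Function('Y')(I, b) = -6
Function('s')(V) = 5
Function('l')(Z, r) = 5
Pow(Add(Function('Y')(15, Function('O')(-5, -1)), Mul(370, Pow(Function('l')(-7, 20), -1))), 2) = Pow(Add(-6, Mul(370, Pow(5, -1))), 2) = Pow(Add(-6, Mul(370, Rational(1, 5))), 2) = Pow(Add(-6, 74), 2) = Pow(68, 2) = 4624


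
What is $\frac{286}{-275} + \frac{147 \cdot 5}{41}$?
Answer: $\frac{17309}{1025} \approx 16.887$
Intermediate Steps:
$\frac{286}{-275} + \frac{147 \cdot 5}{41} = 286 \left(- \frac{1}{275}\right) + 735 \cdot \frac{1}{41} = - \frac{26}{25} + \frac{735}{41} = \frac{17309}{1025}$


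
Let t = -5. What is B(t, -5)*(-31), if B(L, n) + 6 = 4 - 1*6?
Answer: 248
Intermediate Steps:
B(L, n) = -8 (B(L, n) = -6 + (4 - 1*6) = -6 + (4 - 6) = -6 - 2 = -8)
B(t, -5)*(-31) = -8*(-31) = 248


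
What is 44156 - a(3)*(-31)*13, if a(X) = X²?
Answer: 47783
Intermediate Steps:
44156 - a(3)*(-31)*13 = 44156 - 3²*(-31)*13 = 44156 - 9*(-31)*13 = 44156 - (-279)*13 = 44156 - 1*(-3627) = 44156 + 3627 = 47783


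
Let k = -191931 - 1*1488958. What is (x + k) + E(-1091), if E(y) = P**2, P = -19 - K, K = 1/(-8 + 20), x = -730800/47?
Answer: -11479027225/6768 ≈ -1.6961e+6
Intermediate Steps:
x = -730800/47 ≈ -15549.
K = 1/12 ≈ 0.083333
P = -229/12 (P = -19 - 1*1/12 = -19 - 1/12 = -229/12 ≈ -19.083)
k = -1680889 (k = -191931 - 1488958 = -1680889)
E(y) = 52441/144 (E(y) = (-229/12)**2 = 52441/144)
(x + k) + E(-1091) = (-730800/47 - 1680889) + 52441/144 = -79732583/47 + 52441/144 = -11479027225/6768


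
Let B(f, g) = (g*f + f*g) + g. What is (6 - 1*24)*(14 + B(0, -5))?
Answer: -162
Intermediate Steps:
B(f, g) = g + 2*f*g (B(f, g) = (f*g + f*g) + g = 2*f*g + g = g + 2*f*g)
(6 - 1*24)*(14 + B(0, -5)) = (6 - 1*24)*(14 - 5*(1 + 2*0)) = (6 - 24)*(14 - 5*(1 + 0)) = -18*(14 - 5*1) = -18*(14 - 5) = -18*9 = -162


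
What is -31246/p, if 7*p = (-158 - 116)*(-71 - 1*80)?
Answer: -109361/20687 ≈ -5.2865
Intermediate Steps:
p = 41374/7 (p = ((-158 - 116)*(-71 - 1*80))/7 = (-274*(-71 - 80))/7 = (-274*(-151))/7 = (⅐)*41374 = 41374/7 ≈ 5910.6)
-31246/p = -31246/41374/7 = -31246*7/41374 = -109361/20687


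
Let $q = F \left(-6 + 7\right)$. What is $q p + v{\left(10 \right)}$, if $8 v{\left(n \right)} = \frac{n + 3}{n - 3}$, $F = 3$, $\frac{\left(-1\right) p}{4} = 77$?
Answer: $- \frac{51731}{56} \approx -923.77$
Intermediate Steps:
$p = -308$ ($p = \left(-4\right) 77 = -308$)
$q = 3$ ($q = 3 \left(-6 + 7\right) = 3 \cdot 1 = 3$)
$v{\left(n \right)} = \frac{3 + n}{8 \left(-3 + n\right)}$ ($v{\left(n \right)} = \frac{\left(n + 3\right) \frac{1}{n - 3}}{8} = \frac{\left(3 + n\right) \frac{1}{-3 + n}}{8} = \frac{\frac{1}{-3 + n} \left(3 + n\right)}{8} = \frac{3 + n}{8 \left(-3 + n\right)}$)
$q p + v{\left(10 \right)} = 3 \left(-308\right) + \frac{3 + 10}{8 \left(-3 + 10\right)} = -924 + \frac{1}{8} \cdot \frac{1}{7} \cdot 13 = -924 + \frac{13}{56} = - \frac{51731}{56}$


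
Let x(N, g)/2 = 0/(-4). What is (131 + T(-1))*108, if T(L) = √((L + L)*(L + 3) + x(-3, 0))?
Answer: 14148 + 216*I ≈ 14148.0 + 216.0*I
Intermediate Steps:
x(N, g) = 0 (x(N, g) = 2*(0/(-4)) = 2*(0*(-¼)) = 2*0 = 0)
T(L) = √2*√(L*(3 + L)) (T(L) = √((L + L)*(L + 3) + 0) = √((2*L)*(3 + L) + 0) = √(2*L*(3 + L) + 0) = √(2*L*(3 + L)) = √2*√(L*(3 + L)))
(131 + T(-1))*108 = (131 + √2*√(-(3 - 1)))*108 = (131 + √2*√(-1*2))*108 = (131 + √2*√(-2))*108 = (131 + √2*(I*√2))*108 = (131 + 2*I)*108 = 14148 + 216*I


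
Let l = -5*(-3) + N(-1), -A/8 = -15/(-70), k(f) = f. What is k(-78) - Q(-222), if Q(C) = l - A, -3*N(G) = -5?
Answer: -2024/21 ≈ -96.381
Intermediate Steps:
N(G) = 5/3 (N(G) = -⅓*(-5) = 5/3)
A = -12/7 (A = -(-120)/(-70) = -(-120)*(-1)/70 = -8*3/14 = -12/7 ≈ -1.7143)
l = 50/3 (l = -5*(-3) + 5/3 = 15 + 5/3 = 50/3 ≈ 16.667)
Q(C) = 386/21 (Q(C) = 50/3 - 1*(-12/7) = 50/3 + 12/7 = 386/21)
k(-78) - Q(-222) = -78 - 1*386/21 = -78 - 386/21 = -2024/21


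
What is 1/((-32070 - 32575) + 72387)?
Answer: 1/7742 ≈ 0.00012917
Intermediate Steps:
1/((-32070 - 32575) + 72387) = 1/(-64645 + 72387) = 1/7742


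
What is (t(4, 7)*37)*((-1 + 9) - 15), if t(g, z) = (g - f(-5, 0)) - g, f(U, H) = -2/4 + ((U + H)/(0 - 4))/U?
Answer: -777/4 ≈ -194.25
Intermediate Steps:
f(U, H) = -1/2 + (-H/4 - U/4)/U (f(U, H) = -2*1/4 + ((H + U)/(-4))/U = -1/2 + ((H + U)*(-1/4))/U = -1/2 + (-H/4 - U/4)/U)
t(g, z) = 3/4 (t(g, z) = (g - (-1*0 - 3*(-5))/(4*(-5))) - g = (g - (-1)*(0 + 15)/(4*5)) - g = (g - (-1)*15/(4*5)) - g = (g - 1*(-3/4)) - g = (g + 3/4) - g = (3/4 + g) - g = 3/4)
(t(4, 7)*37)*((-1 + 9) - 15) = ((3/4)*37)*((-1 + 9) - 15) = 111*(8 - 15)/4 = (111/4)*(-7) = -777/4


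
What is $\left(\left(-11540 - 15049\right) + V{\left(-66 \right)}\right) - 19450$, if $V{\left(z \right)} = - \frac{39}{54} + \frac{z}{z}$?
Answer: $- \frac{828697}{18} \approx -46039.0$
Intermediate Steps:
$V{\left(z \right)} = \frac{5}{18}$ ($V{\left(z \right)} = \left(-39\right) \frac{1}{54} + 1 = - \frac{13}{18} + 1 = \frac{5}{18}$)
$\left(\left(-11540 - 15049\right) + V{\left(-66 \right)}\right) - 19450 = \left(\left(-11540 - 15049\right) + \frac{5}{18}\right) - 19450 = \left(-26589 + \frac{5}{18}\right) - 19450 = - \frac{478597}{18} - 19450 = - \frac{828697}{18}$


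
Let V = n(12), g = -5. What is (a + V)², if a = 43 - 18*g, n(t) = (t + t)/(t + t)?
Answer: 17956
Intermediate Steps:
n(t) = 1 (n(t) = (2*t)/((2*t)) = (2*t)*(1/(2*t)) = 1)
V = 1
a = 133 (a = 43 - 18*(-5) = 43 + 90 = 133)
(a + V)² = (133 + 1)² = 134² = 17956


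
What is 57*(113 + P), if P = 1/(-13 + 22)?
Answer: 19342/3 ≈ 6447.3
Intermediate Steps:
P = ⅑ (P = 1/9 = ⅑ ≈ 0.11111)
57*(113 + P) = 57*(113 + ⅑) = 57*(1018/9) = 19342/3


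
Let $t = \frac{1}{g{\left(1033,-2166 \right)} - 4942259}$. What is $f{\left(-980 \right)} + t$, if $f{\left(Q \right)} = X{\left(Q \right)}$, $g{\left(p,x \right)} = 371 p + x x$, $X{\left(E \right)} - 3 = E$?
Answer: $- \frac{129491579}{132540} \approx -977.0$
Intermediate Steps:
$X{\left(E \right)} = 3 + E$
$g{\left(p,x \right)} = x^{2} + 371 p$ ($g{\left(p,x \right)} = 371 p + x^{2} = x^{2} + 371 p$)
$f{\left(Q \right)} = 3 + Q$
$t = \frac{1}{132540}$ ($t = \frac{1}{\left(\left(-2166\right)^{2} + 371 \cdot 1033\right) - 4942259} = \frac{1}{\left(4691556 + 383243\right) - 4942259} = \frac{1}{5074799 - 4942259} = \frac{1}{132540} \approx 7.5449 \cdot 10^{-6}$)
$f{\left(-980 \right)} + t = \left(3 - 980\right) + \frac{1}{132540} = -977 + \frac{1}{132540} = - \frac{129491579}{132540}$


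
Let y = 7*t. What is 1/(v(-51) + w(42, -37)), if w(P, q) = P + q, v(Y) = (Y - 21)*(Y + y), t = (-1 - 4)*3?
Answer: 1/11237 ≈ 8.8992e-5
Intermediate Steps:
t = -15 (t = -5*3 = -15)
y = -105 (y = 7*(-15) = -105)
v(Y) = (-105 + Y)*(-21 + Y) (v(Y) = (Y - 21)*(Y - 105) = (-21 + Y)*(-105 + Y) = (-105 + Y)*(-21 + Y))
1/(v(-51) + w(42, -37)) = 1/((2205 + (-51)² - 126*(-51)) + (42 - 37)) = 1/((2205 + 2601 + 6426) + 5) = 1/(11232 + 5) = 1/11237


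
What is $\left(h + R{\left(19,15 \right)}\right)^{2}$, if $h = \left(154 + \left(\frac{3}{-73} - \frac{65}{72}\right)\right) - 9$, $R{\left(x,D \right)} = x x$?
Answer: $\frac{7046768430625}{27625536} \approx 2.5508 \cdot 10^{5}$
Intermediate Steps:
$R{\left(x,D \right)} = x^{2}$
$h = \frac{757159}{5256}$ ($h = \left(154 + \left(3 \left(- \frac{1}{73}\right) - \frac{65}{72}\right)\right) - 9 = \left(154 - \frac{4961}{5256}\right) - 9 = \frac{804463}{5256} - 9 = \frac{757159}{5256} \approx 144.06$)
$\left(h + R{\left(19,15 \right)}\right)^{2} = \left(\frac{757159}{5256} + 19^{2}\right)^{2} = \left(\frac{757159}{5256} + 361\right)^{2} = \left(\frac{2654575}{5256}\right)^{2} = \frac{7046768430625}{27625536}$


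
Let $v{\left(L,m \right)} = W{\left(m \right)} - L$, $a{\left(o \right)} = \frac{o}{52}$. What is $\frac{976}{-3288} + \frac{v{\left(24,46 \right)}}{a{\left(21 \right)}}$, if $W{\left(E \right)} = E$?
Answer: $\frac{51958}{959} \approx 54.179$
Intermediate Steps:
$a{\left(o \right)} = \frac{o}{52}$ ($a{\left(o \right)} = o \frac{1}{52} = \frac{o}{52}$)
$v{\left(L,m \right)} = m - L$
$\frac{976}{-3288} + \frac{v{\left(24,46 \right)}}{a{\left(21 \right)}} = \frac{976}{-3288} + \frac{46 - 24}{\frac{1}{52} \cdot 21} = 976 \left(- \frac{1}{3288}\right) + \frac{46 - 24}{\frac{21}{52}} = - \frac{122}{411} + 22 \cdot \frac{52}{21} = - \frac{122}{411} + \frac{1144}{21} = \frac{51958}{959}$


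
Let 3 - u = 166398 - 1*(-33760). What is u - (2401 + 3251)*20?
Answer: -313195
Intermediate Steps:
u = -200155 (u = 3 - (166398 - 1*(-33760)) = 3 - (166398 + 33760) = 3 - 1*200158 = 3 - 200158 = -200155)
u - (2401 + 3251)*20 = -200155 - (2401 + 3251)*20 = -200155 - 5652*20 = -200155 - 1*113040 = -200155 - 113040 = -313195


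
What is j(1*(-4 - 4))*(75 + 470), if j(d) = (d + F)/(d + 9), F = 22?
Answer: 7630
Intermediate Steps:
j(d) = (22 + d)/(9 + d) (j(d) = (d + 22)/(d + 9) = (22 + d)/(9 + d))
j(1*(-4 - 4))*(75 + 470) = ((22 + 1*(-4 - 4))/(9 + 1*(-4 - 4)))*(75 + 470) = ((22 + 1*(-8))/(9 + 1*(-8)))*545 = ((22 - 8)/(9 - 8))*545 = (14/1)*545 = (1*14)*545 = 14*545 = 7630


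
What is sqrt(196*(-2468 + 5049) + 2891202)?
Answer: sqrt(3397078) ≈ 1843.1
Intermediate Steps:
sqrt(196*(-2468 + 5049) + 2891202) = sqrt(196*2581 + 2891202) = sqrt(505876 + 2891202) = sqrt(3397078)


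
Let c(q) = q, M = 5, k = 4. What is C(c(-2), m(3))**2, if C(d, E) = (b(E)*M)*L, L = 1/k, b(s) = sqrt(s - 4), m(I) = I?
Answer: -25/16 ≈ -1.5625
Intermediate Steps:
b(s) = sqrt(-4 + s)
L = 1/4 ≈ 0.25000
C(d, E) = 5*sqrt(-4 + E)/4 (C(d, E) = (sqrt(-4 + E)*5)*(1/4) = (5*sqrt(-4 + E))*(1/4) = 5*sqrt(-4 + E)/4)
C(c(-2), m(3))**2 = (5*sqrt(-4 + 3)/4)**2 = (5*sqrt(-1)/4)**2 = (5*I/4)**2 = -25/16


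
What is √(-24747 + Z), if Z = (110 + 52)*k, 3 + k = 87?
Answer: I*√11139 ≈ 105.54*I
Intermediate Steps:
k = 84 (k = -3 + 87 = 84)
Z = 13608 (Z = (110 + 52)*84 = 162*84 = 13608)
√(-24747 + Z) = √(-24747 + 13608) = √(-11139) = I*√11139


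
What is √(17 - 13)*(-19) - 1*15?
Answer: -53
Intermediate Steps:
√(17 - 13)*(-19) - 1*15 = √4*(-19) - 15 = 2*(-19) - 15 = -38 - 15 = -53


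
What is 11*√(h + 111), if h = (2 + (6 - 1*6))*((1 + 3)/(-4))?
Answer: 11*√109 ≈ 114.84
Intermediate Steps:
h = -2 (h = (2 + (6 - 6))*(-¼*4) = (2 + 0)*(-1) = 2*(-1) = -2)
11*√(h + 111) = 11*√(-2 + 111) = 11*√109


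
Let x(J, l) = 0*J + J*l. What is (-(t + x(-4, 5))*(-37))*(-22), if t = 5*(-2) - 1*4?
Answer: 27676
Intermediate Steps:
x(J, l) = J*l (x(J, l) = 0 + J*l = J*l)
t = -14 (t = -10 - 4 = -14)
(-(t + x(-4, 5))*(-37))*(-22) = (-(-14 - 4*5)*(-37))*(-22) = (-(-14 - 20)*(-37))*(-22) = (-1*(-34)*(-37))*(-22) = (34*(-37))*(-22) = -1258*(-22) = 27676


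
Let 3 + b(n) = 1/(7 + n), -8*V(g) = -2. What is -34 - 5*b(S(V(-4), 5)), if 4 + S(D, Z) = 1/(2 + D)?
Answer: -634/31 ≈ -20.452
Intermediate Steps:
V(g) = ¼ (V(g) = -⅛*(-2) = ¼)
S(D, Z) = -4 + 1/(2 + D)
b(n) = -3 + 1/(7 + n)
-34 - 5*b(S(V(-4), 5)) = -34 - 5*(-20 - 3*(-7 - 4*¼)/(2 + ¼))/(7 + (-7 - 4*¼)/(2 + ¼)) = -34 - 5*(-20 - 3*(-7 - 1)/9/4)/(7 + (-7 - 1)/(9/4)) = -34 - 5*(-20 - 4*(-8)/3)/(7 + (4/9)*(-8)) = -34 - 5*(-20 - 3*(-32/9))/(7 - 32/9) = -34 - 5*(-20 + 32/3)/31/9 = -34 - 45*(-28)/(31*3) = -34 - 5*(-84/31) = -34 + 420/31 = -634/31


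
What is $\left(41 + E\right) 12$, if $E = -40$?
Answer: $12$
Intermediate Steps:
$\left(41 + E\right) 12 = \left(41 - 40\right) 12 = 1 \cdot 12 = 12$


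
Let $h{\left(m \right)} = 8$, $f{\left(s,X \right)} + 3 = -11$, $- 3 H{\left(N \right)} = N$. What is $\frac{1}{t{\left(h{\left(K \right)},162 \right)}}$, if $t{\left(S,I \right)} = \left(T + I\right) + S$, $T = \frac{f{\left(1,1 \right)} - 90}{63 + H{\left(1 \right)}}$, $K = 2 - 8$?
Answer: $\frac{47}{7912} \approx 0.0059403$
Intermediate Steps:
$H{\left(N \right)} = - \frac{N}{3}$
$K = -6$ ($K = 2 - 8 = -6$)
$f{\left(s,X \right)} = -14$ ($f{\left(s,X \right)} = -3 - 11 = -14$)
$T = - \frac{78}{47}$ ($T = \frac{-14 - 90}{63 - \frac{1}{3}} = - \frac{104}{63 - \frac{1}{3}} = - \frac{104}{\frac{188}{3}} = \left(-104\right) \frac{3}{188} = - \frac{78}{47} \approx -1.6596$)
$t{\left(S,I \right)} = - \frac{78}{47} + I + S$ ($t{\left(S,I \right)} = \left(- \frac{78}{47} + I\right) + S = - \frac{78}{47} + I + S$)
$\frac{1}{t{\left(h{\left(K \right)},162 \right)}} = \frac{1}{- \frac{78}{47} + 162 + 8} = \frac{1}{\frac{7912}{47}} = \frac{47}{7912}$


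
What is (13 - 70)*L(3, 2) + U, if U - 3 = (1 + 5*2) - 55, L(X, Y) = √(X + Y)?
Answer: -41 - 57*√5 ≈ -168.46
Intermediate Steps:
U = -41 (U = 3 + ((1 + 5*2) - 55) = 3 + ((1 + 10) - 55) = 3 + (11 - 55) = 3 - 44 = -41)
(13 - 70)*L(3, 2) + U = (13 - 70)*√(3 + 2) - 41 = -57*√5 - 41 = -41 - 57*√5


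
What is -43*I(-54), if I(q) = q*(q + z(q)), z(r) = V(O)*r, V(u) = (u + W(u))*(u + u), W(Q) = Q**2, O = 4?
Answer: -20187468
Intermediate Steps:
V(u) = 2*u*(u + u**2) (V(u) = (u + u**2)*(u + u) = (u + u**2)*(2*u) = 2*u*(u + u**2))
z(r) = 160*r (z(r) = (2*4**2*(1 + 4))*r = (2*16*5)*r = 160*r)
I(q) = 161*q**2 (I(q) = q*(q + 160*q) = q*(161*q) = 161*q**2)
-43*I(-54) = -6923*(-54)**2 = -6923*2916 = -43*469476 = -20187468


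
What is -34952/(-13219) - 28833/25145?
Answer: 497724613/332391755 ≈ 1.4974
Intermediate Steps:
-34952/(-13219) - 28833/25145 = -34952*(-1/13219) - 28833*1/25145 = 34952/13219 - 28833/25145 = 497724613/332391755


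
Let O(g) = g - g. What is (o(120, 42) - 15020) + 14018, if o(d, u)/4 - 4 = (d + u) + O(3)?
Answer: -338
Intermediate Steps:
O(g) = 0
o(d, u) = 16 + 4*d + 4*u (o(d, u) = 16 + 4*((d + u) + 0) = 16 + 4*(d + u) = 16 + (4*d + 4*u) = 16 + 4*d + 4*u)
(o(120, 42) - 15020) + 14018 = ((16 + 4*120 + 4*42) - 15020) + 14018 = ((16 + 480 + 168) - 15020) + 14018 = (664 - 15020) + 14018 = -14356 + 14018 = -338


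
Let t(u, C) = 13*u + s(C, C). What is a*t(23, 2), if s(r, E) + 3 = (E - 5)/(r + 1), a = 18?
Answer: 5310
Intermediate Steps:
s(r, E) = -3 + (-5 + E)/(1 + r) (s(r, E) = -3 + (E - 5)/(r + 1) = -3 + (-5 + E)/(1 + r))
t(u, C) = 13*u + (-8 - 2*C)/(1 + C) (t(u, C) = 13*u + (-8 + C - 3*C)/(1 + C) = 13*u + (-8 - 2*C)/(1 + C))
a*t(23, 2) = 18*((-8 - 2*2 + 13*23*(1 + 2))/(1 + 2)) = 18*((-8 - 4 + 13*23*3)/3) = 18*((-8 - 4 + 897)/3) = 18*((⅓)*885) = 18*295 = 5310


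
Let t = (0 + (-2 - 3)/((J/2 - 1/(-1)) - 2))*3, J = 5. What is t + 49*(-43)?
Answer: -2117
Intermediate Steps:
t = -10 (t = (0 + (-2 - 3)/((5/2 - 1/(-1)) - 2))*3 = (0 - 5/((5*(½) - 1*(-1)) - 2))*3 = (0 - 5/((5/2 + 1) - 2))*3 = (0 - 5/(7/2 - 2))*3 = (0 - 5/3/2)*3 = (0 - 5*⅔)*3 = (0 - 10/3)*3 = -10/3*3 = -10)
t + 49*(-43) = -10 + 49*(-43) = -10 - 2107 = -2117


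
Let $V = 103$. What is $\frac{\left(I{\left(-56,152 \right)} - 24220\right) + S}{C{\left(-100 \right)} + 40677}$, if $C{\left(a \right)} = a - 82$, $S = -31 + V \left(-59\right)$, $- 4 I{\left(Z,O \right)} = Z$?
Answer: $- \frac{30314}{40495} \approx -0.74859$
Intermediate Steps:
$I{\left(Z,O \right)} = - \frac{Z}{4}$
$S = -6108$ ($S = -31 + 103 \left(-59\right) = -31 - 6077 = -6108$)
$C{\left(a \right)} = -82 + a$
$\frac{\left(I{\left(-56,152 \right)} - 24220\right) + S}{C{\left(-100 \right)} + 40677} = \frac{\left(\left(- \frac{1}{4}\right) \left(-56\right) - 24220\right) - 6108}{\left(-82 - 100\right) + 40677} = \frac{\left(14 - 24220\right) - 6108}{-182 + 40677} = \frac{-24206 - 6108}{40495} = \left(-30314\right) \frac{1}{40495} = - \frac{30314}{40495}$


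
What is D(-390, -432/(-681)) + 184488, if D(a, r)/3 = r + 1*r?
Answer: 41879640/227 ≈ 1.8449e+5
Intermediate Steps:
D(a, r) = 6*r (D(a, r) = 3*(r + 1*r) = 3*(r + r) = 3*(2*r) = 6*r)
D(-390, -432/(-681)) + 184488 = 6*(-432/(-681)) + 184488 = 6*(-432*(-1/681)) + 184488 = 6*(144/227) + 184488 = 864/227 + 184488 = 41879640/227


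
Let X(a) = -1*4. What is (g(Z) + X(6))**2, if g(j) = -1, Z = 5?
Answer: 25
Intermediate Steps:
X(a) = -4
(g(Z) + X(6))**2 = (-1 - 4)**2 = (-5)**2 = 25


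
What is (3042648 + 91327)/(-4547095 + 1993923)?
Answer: -3133975/2553172 ≈ -1.2275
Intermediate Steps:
(3042648 + 91327)/(-4547095 + 1993923) = 3133975/(-2553172) = 3133975*(-1/2553172) = -3133975/2553172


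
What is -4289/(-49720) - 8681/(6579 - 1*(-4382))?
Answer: -3403607/4822840 ≈ -0.70573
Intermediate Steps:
-4289/(-49720) - 8681/(6579 - 1*(-4382)) = -4289*(-1/49720) - 8681/(6579 + 4382) = 4289/49720 - 8681/10961 = -3403607/4822840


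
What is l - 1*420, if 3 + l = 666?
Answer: 243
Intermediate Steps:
l = 663 (l = -3 + 666 = 663)
l - 1*420 = 663 - 1*420 = 663 - 420 = 243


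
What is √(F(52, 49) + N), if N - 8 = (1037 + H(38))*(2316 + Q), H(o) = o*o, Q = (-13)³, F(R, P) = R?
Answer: 3*√32811 ≈ 543.41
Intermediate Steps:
Q = -2197
H(o) = o²
N = 295247 (N = 8 + (1037 + 38²)*(2316 - 2197) = 8 + (1037 + 1444)*119 = 8 + 2481*119 = 8 + 295239 = 295247)
√(F(52, 49) + N) = √(52 + 295247) = √295299 = 3*√32811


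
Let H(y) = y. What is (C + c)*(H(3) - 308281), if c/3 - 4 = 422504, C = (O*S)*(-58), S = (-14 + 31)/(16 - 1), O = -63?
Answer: -1960132022628/5 ≈ -3.9203e+11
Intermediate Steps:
S = 17/15 ≈ 1.1333
C = 20706/5 (C = -63*17/15*(-58) = -357/5*(-58) = 20706/5 ≈ 4141.2)
c = 1267524 (c = 12 + 3*422504 = 12 + 1267512 = 1267524)
(C + c)*(H(3) - 308281) = (20706/5 + 1267524)*(3 - 308281) = (6358326/5)*(-308278) = -1960132022628/5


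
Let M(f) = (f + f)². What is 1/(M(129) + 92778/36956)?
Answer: 18478/1230015981 ≈ 1.5023e-5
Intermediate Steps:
M(f) = 4*f² (M(f) = (2*f)² = 4*f²)
1/(M(129) + 92778/36956) = 1/(4*129² + 92778/36956) = 1/(4*16641 + 92778*(1/36956)) = 1/(66564 + 46389/18478) = 1/(1230015981/18478) = 18478/1230015981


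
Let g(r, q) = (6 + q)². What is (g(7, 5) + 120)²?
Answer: 58081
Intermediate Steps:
(g(7, 5) + 120)² = ((6 + 5)² + 120)² = (11² + 120)² = (121 + 120)² = 241² = 58081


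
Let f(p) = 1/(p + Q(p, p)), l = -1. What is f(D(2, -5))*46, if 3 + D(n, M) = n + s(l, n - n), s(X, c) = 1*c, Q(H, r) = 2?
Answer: 46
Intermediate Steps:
s(X, c) = c
D(n, M) = -3 + n (D(n, M) = -3 + (n + (n - n)) = -3 + (n + 0) = -3 + n)
f(p) = 1/(2 + p) (f(p) = 1/(p + 2) = 1/(2 + p))
f(D(2, -5))*46 = 46/(2 + (-3 + 2)) = 46/(2 - 1) = 46/1 = 1*46 = 46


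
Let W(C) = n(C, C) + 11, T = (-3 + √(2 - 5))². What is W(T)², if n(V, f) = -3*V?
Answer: -923 - 252*I*√3 ≈ -923.0 - 436.48*I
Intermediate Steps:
T = (-3 + I*√3)² (T = (-3 + √(-3))² = (-3 + I*√3)² ≈ 6.0 - 10.392*I)
W(C) = 11 - 3*C (W(C) = -3*C + 11 = 11 - 3*C)
W(T)² = (11 - 3*(3 - I*√3)²)²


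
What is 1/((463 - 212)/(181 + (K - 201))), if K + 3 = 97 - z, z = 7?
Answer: 67/251 ≈ 0.26693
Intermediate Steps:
K = 87 (K = -3 + (97 - 1*7) = -3 + (97 - 7) = -3 + 90 = 87)
1/((463 - 212)/(181 + (K - 201))) = 1/((463 - 212)/(181 + (87 - 201))) = 1/(251/(181 - 114)) = 1/(251/67) = 67/251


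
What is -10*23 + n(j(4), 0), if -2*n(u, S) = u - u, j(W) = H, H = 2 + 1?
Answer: -230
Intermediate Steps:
H = 3
j(W) = 3
n(u, S) = 0 (n(u, S) = -(u - u)/2 = -½*0 = 0)
-10*23 + n(j(4), 0) = -10*23 + 0 = -230 + 0 = -230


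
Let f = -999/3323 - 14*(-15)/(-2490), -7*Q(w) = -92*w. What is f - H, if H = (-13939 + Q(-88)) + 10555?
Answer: 8765570010/1930663 ≈ 4540.2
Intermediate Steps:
Q(w) = 92*w/7 (Q(w) = -(-92)*w/7 = 92*w/7)
H = -31784/7 (H = (-13939 + (92/7)*(-88)) + 10555 = (-13939 - 8096/7) + 10555 = -105669/7 + 10555 = -31784/7 ≈ -4540.6)
f = -106178/275809 (f = -999*1/3323 + 210*(-1/2490) = -999/3323 - 7/83 = -106178/275809 ≈ -0.38497)
f - H = -106178/275809 - 1*(-31784/7) = -106178/275809 + 31784/7 = 8765570010/1930663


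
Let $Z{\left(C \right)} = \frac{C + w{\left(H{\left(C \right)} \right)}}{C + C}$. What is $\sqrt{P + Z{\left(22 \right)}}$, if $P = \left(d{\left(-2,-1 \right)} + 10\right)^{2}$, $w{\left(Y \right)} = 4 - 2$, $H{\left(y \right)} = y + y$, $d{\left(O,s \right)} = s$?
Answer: $\frac{\sqrt{9867}}{11} \approx 9.0303$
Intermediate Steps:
$H{\left(y \right)} = 2 y$
$w{\left(Y \right)} = 2$
$Z{\left(C \right)} = \frac{2 + C}{2 C}$ ($Z{\left(C \right)} = \frac{C + 2}{C + C} = \frac{2 + C}{2 C}$)
$P = 81$ ($P = \left(-1 + 10\right)^{2} = 9^{2} = 81$)
$\sqrt{P + Z{\left(22 \right)}} = \sqrt{81 + \frac{2 + 22}{2 \cdot 22}} = \sqrt{81 + \frac{1}{2} \cdot \frac{1}{22} \cdot 24} = \sqrt{81 + \frac{6}{11}} = \sqrt{\frac{897}{11}} = \frac{\sqrt{9867}}{11}$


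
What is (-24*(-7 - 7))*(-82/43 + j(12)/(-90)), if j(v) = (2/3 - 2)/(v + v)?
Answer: -3718316/5805 ≈ -640.54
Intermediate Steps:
j(v) = -2/(3*v) (j(v) = (2*(⅓) - 2)/((2*v)) = (⅔ - 2)*(1/(2*v)) = -2/(3*v))
(-24*(-7 - 7))*(-82/43 + j(12)/(-90)) = (-24*(-7 - 7))*(-82/43 - ⅔/12/(-90)) = (-24*(-14))*(-82*1/43 - ⅔*1/12*(-1/90)) = 336*(-82/43 - 1/18*(-1/90)) = 336*(-82/43 + 1/1620) = 336*(-132797/69660) = -3718316/5805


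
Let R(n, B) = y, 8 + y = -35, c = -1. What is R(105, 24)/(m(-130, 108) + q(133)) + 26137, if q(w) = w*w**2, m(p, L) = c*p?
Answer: 61494271036/2352767 ≈ 26137.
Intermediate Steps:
y = -43 (y = -8 - 35 = -43)
m(p, L) = -p
R(n, B) = -43
q(w) = w**3
R(105, 24)/(m(-130, 108) + q(133)) + 26137 = -43/(-1*(-130) + 133**3) + 26137 = -43/(130 + 2352637) + 26137 = -43/2352767 + 26137 = 61494271036/2352767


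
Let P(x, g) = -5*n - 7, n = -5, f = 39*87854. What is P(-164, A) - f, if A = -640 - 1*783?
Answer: -3426288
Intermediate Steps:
A = -1423 (A = -640 - 783 = -1423)
f = 3426306
P(x, g) = 18 (P(x, g) = -5*(-5) - 7 = 25 - 7 = 18)
P(-164, A) - f = 18 - 1*3426306 = 18 - 3426306 = -3426288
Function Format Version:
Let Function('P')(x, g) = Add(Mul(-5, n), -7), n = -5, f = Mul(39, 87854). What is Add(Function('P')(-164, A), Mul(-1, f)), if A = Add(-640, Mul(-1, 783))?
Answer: -3426288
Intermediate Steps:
A = -1423 (A = Add(-640, -783) = -1423)
f = 3426306
Function('P')(x, g) = 18 (Function('P')(x, g) = Add(Mul(-5, -5), -7) = Add(25, -7) = 18)
Add(Function('P')(-164, A), Mul(-1, f)) = Add(18, Mul(-1, 3426306)) = Add(18, -3426306) = -3426288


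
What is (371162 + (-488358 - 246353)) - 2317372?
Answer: -2680921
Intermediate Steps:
(371162 + (-488358 - 246353)) - 2317372 = (371162 - 734711) - 2317372 = -363549 - 2317372 = -2680921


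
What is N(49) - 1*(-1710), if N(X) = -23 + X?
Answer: 1736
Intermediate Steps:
N(49) - 1*(-1710) = (-23 + 49) - 1*(-1710) = 26 + 1710 = 1736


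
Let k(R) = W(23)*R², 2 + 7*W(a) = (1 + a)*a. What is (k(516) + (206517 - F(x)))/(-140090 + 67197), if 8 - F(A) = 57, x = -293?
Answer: -147886762/510251 ≈ -289.83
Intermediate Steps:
F(A) = -49 (F(A) = 8 - 1*57 = 8 - 57 = -49)
W(a) = -2/7 + a*(1 + a)/7 (W(a) = -2/7 + ((1 + a)*a)/7 = -2/7 + (a*(1 + a))/7 = -2/7 + a*(1 + a)/7)
k(R) = 550*R²/7 (k(R) = (-2/7 + (⅐)*23 + (⅐)*23²)*R² = (-2/7 + 23/7 + (⅐)*529)*R² = (-2/7 + 23/7 + 529/7)*R² = 550*R²/7)
(k(516) + (206517 - F(x)))/(-140090 + 67197) = ((550/7)*516² + (206517 - 1*(-49)))/(-140090 + 67197) = ((550/7)*266256 + (206517 + 49))/(-72893) = (146440800/7 + 206566)*(-1/72893) = (147886762/7)*(-1/72893) = -147886762/510251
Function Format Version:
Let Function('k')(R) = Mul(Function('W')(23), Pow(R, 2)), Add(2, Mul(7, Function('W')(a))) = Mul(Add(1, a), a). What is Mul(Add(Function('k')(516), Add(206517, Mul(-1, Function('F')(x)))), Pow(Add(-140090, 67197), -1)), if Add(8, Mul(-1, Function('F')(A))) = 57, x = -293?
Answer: Rational(-147886762, 510251) ≈ -289.83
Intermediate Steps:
Function('F')(A) = -49 (Function('F')(A) = Add(8, Mul(-1, 57)) = Add(8, -57) = -49)
Function('W')(a) = Add(Rational(-2, 7), Mul(Rational(1, 7), a, Add(1, a))) (Function('W')(a) = Add(Rational(-2, 7), Mul(Rational(1, 7), Mul(Add(1, a), a))) = Add(Rational(-2, 7), Mul(Rational(1, 7), Mul(a, Add(1, a)))) = Add(Rational(-2, 7), Mul(Rational(1, 7), a, Add(1, a))))
Function('k')(R) = Mul(Rational(550, 7), Pow(R, 2)) (Function('k')(R) = Mul(Add(Rational(-2, 7), Mul(Rational(1, 7), 23), Mul(Rational(1, 7), Pow(23, 2))), Pow(R, 2)) = Mul(Add(Rational(-2, 7), Rational(23, 7), Mul(Rational(1, 7), 529)), Pow(R, 2)) = Mul(Add(Rational(-2, 7), Rational(23, 7), Rational(529, 7)), Pow(R, 2)) = Mul(Rational(550, 7), Pow(R, 2)))
Mul(Add(Function('k')(516), Add(206517, Mul(-1, Function('F')(x)))), Pow(Add(-140090, 67197), -1)) = Mul(Add(Mul(Rational(550, 7), Pow(516, 2)), Add(206517, Mul(-1, -49))), Pow(Add(-140090, 67197), -1)) = Mul(Add(Mul(Rational(550, 7), 266256), Add(206517, 49)), Pow(-72893, -1)) = Mul(Add(Rational(146440800, 7), 206566), Rational(-1, 72893)) = Mul(Rational(147886762, 7), Rational(-1, 72893)) = Rational(-147886762, 510251)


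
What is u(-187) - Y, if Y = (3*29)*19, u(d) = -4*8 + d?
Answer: -1872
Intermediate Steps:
u(d) = -32 + d
Y = 1653 (Y = 87*19 = 1653)
u(-187) - Y = (-32 - 187) - 1*1653 = -219 - 1653 = -1872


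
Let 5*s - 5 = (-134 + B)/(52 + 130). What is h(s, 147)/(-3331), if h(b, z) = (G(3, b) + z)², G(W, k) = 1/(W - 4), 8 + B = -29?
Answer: -21316/3331 ≈ -6.3993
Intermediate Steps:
B = -37 (B = -8 - 29 = -37)
G(W, k) = 1/(-4 + W)
s = 739/910 (s = 1 + ((-134 - 37)/(52 + 130))/5 = 1 + (-171/182)/5 = 1 + (-171*1/182)/5 = 1 + (⅕)*(-171/182) = 1 - 171/910 = 739/910 ≈ 0.81209)
h(b, z) = (-1 + z)² (h(b, z) = (1/(-4 + 3) + z)² = (1/(-1) + z)² = (-1 + z)²)
h(s, 147)/(-3331) = (-1 + 147)²/(-3331) = 146²*(-1/3331) = 21316*(-1/3331) = -21316/3331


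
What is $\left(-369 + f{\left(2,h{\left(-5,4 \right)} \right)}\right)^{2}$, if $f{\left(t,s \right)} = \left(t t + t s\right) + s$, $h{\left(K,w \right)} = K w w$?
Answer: $366025$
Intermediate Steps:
$h{\left(K,w \right)} = K w^{2}$
$f{\left(t,s \right)} = s + t^{2} + s t$ ($f{\left(t,s \right)} = \left(t^{2} + s t\right) + s = s + t^{2} + s t$)
$\left(-369 + f{\left(2,h{\left(-5,4 \right)} \right)}\right)^{2} = \left(-369 + \left(- 5 \cdot 4^{2} + 2^{2} + - 5 \cdot 4^{2} \cdot 2\right)\right)^{2} = \left(-369 + \left(\left(-5\right) 16 + 4 + \left(-5\right) 16 \cdot 2\right)\right)^{2} = \left(-369 - 236\right)^{2} = \left(-605\right)^{2} = 366025$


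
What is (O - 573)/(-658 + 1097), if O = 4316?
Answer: 3743/439 ≈ 8.5262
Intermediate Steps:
(O - 573)/(-658 + 1097) = (4316 - 573)/(-658 + 1097) = 3743/439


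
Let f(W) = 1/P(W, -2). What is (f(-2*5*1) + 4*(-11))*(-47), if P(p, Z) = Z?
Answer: 4183/2 ≈ 2091.5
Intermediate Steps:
f(W) = -½ (f(W) = 1/(-2) = -½)
(f(-2*5*1) + 4*(-11))*(-47) = (-½ + 4*(-11))*(-47) = (-½ - 44)*(-47) = -89/2*(-47) = 4183/2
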